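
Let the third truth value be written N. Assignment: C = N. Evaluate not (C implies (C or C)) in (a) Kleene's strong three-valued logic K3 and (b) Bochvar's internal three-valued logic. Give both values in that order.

In Kleene's strong three-valued logic K3: C or C = N or N = N
C implies (C or C) = N implies N = N  [not N or N]
not (C implies (C or C)) = not N = N
In Bochvar's internal three-valued logic: C or C = N or N = N
C implies (C or C) = N implies N = N  [any arg is the third value ⇒ result is the third value]
not (C implies (C or C)) = not N = N

N; N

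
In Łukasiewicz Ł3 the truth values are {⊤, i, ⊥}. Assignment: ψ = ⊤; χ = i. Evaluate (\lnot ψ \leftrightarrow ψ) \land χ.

\lnot ψ = \lnot ⊤ = ⊥
\lnot ψ \leftrightarrow ψ = ⊥ \leftrightarrow ⊤ = ⊥
(\lnot ψ \leftrightarrow ψ) \land χ = ⊥ \land i = ⊥

⊥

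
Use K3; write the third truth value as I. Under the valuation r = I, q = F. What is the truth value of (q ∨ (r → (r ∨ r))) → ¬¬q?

r ∨ r = I ∨ I = I
r → (r ∨ r) = I → I = I  [¬I ∨ I]
q ∨ (r → (r ∨ r)) = F ∨ I = I
¬q = ¬F = T
¬¬q = ¬T = F
(q ∨ (r → (r ∨ r))) → ¬¬q = I → F = I

I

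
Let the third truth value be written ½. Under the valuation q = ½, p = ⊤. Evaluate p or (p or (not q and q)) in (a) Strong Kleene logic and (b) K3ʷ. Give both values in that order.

In Strong Kleene logic: not q = not ½ = ½
not q and q = ½ and ½ = ½
p or (not q and q) = ⊤ or ½ = ⊤
p or (p or (not q and q)) = ⊤ or ⊤ = ⊤
In K3ʷ: not q = not ½ = ½
not q and q = ½ and ½ = ½
p or (not q and q) = ⊤ or ½ = ½
p or (p or (not q and q)) = ⊤ or ½ = ½
They differ because Strong Kleene logic and K3ʷ treat ½ differently under the binary connectives.

⊤; ½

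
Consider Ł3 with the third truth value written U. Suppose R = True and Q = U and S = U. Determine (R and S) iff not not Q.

True

R and S = True and U = U
not Q = not U = U
not not Q = not U = U
(R and S) iff not not Q = U iff U = True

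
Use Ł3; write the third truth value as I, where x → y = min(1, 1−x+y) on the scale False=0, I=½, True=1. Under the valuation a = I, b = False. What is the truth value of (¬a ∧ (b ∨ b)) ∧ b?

¬a = ¬I = I
b ∨ b = False ∨ False = False
¬a ∧ (b ∨ b) = I ∧ False = False
(¬a ∧ (b ∨ b)) ∧ b = False ∧ False = False

False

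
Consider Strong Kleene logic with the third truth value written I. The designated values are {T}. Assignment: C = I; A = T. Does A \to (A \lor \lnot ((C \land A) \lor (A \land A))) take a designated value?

Yes

C \land A = I \land T = I
A \land A = T \land T = T
(C \land A) \lor (A \land A) = I \lor T = T
\lnot ((C \land A) \lor (A \land A)) = \lnot T = F
A \lor \lnot ((C \land A) \lor (A \land A)) = T \lor F = T
A \to (A \lor \lnot ((C \land A) \lor (A \land A))) = T \to T = T
T ∈ {T}.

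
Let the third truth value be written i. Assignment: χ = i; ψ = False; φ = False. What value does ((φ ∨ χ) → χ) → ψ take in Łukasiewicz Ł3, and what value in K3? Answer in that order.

In Łukasiewicz Ł3: φ ∨ χ = False ∨ i = i
(φ ∨ χ) → χ = i → i = True
((φ ∨ χ) → χ) → ψ = True → False = False
In K3: φ ∨ χ = False ∨ i = i
(φ ∨ χ) → χ = i → i = i  [¬i ∨ i]
((φ ∨ χ) → χ) → ψ = i → False = i
They differ because Łukasiewicz Ł3 and K3 treat i differently under implication.

False; i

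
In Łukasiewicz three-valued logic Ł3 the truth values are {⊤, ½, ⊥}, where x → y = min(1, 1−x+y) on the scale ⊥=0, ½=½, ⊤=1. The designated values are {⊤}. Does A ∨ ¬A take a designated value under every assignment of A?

No

Countermodel: A=½ gives ½, which is not designated.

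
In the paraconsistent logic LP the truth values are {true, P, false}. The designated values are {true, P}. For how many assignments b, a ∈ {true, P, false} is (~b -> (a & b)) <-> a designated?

7

Of the 9 assignments, 7 give a value in {true, P}.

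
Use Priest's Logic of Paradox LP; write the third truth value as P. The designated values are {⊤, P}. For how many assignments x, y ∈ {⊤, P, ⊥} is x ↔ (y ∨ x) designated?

Of the 9 assignments, 8 give a value in {⊤, P}.

8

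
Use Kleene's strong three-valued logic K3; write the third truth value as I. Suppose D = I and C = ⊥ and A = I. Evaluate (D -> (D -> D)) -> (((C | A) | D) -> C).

I

D -> D = I -> I = I  [~I | I]
D -> (D -> D) = I -> I = I
C | A = ⊥ | I = I
(C | A) | D = I | I = I
((C | A) | D) -> C = I -> ⊥ = I
(D -> (D -> D)) -> (((C | A) | D) -> C) = I -> I = I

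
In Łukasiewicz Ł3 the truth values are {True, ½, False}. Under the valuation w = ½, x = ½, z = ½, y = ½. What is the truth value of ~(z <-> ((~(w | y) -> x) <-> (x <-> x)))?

w | y = ½ | ½ = ½
~(w | y) = ~½ = ½
~(w | y) -> x = ½ -> ½ = True  [min(1, 1−½+½)]
x <-> x = ½ <-> ½ = True
(~(w | y) -> x) <-> (x <-> x) = True <-> True = True
z <-> ((~(w | y) -> x) <-> (x <-> x)) = ½ <-> True = ½
~(z <-> ((~(w | y) -> x) <-> (x <-> x))) = ~½ = ½

½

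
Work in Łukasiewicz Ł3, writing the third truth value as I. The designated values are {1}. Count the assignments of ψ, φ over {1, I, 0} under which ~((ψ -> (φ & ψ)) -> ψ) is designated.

Designated under: (ψ=0, φ=1); (ψ=0, φ=I); (ψ=0, φ=0).

3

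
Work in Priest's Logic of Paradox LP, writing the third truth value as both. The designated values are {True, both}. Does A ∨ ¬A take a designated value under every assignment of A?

Yes

Every assignment of A over {True, both, False} gives a value in {True, both}.
In particular, with A=both: A ∨ ¬A = both.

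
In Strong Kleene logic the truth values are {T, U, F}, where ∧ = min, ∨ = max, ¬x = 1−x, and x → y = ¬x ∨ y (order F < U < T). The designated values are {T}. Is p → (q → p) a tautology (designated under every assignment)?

No

Countermodel: p=U, q=T gives U, which is not designated.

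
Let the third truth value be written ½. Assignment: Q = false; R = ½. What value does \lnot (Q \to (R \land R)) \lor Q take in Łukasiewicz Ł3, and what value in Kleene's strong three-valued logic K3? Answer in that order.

In Łukasiewicz Ł3: R \land R = ½ \land ½ = ½
Q \to (R \land R) = false \to ½ = true  [min(1, 1−0+½)]
\lnot (Q \to (R \land R)) = \lnot true = false
\lnot (Q \to (R \land R)) \lor Q = false \lor false = false
In Kleene's strong three-valued logic K3: R \land R = ½ \land ½ = ½
Q \to (R \land R) = false \to ½ = true
\lnot (Q \to (R \land R)) = \lnot true = false
\lnot (Q \to (R \land R)) \lor Q = false \lor false = false

false; false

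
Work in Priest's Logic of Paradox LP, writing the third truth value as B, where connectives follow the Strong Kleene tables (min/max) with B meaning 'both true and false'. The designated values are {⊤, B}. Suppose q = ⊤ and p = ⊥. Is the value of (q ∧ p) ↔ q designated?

No

q ∧ p = ⊤ ∧ ⊥ = ⊥
(q ∧ p) ↔ q = ⊥ ↔ ⊤ = ⊥
⊥ ∉ {⊤, B}.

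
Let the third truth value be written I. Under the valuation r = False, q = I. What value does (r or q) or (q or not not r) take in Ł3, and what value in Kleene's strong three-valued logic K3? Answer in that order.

In Ł3: r or q = False or I = I
not r = not False = True
not not r = not True = False
q or not not r = I or False = I
(r or q) or (q or not not r) = I or I = I
In Kleene's strong three-valued logic K3: r or q = False or I = I
not r = not False = True
not not r = not True = False
q or not not r = I or False = I
(r or q) or (q or not not r) = I or I = I

I; I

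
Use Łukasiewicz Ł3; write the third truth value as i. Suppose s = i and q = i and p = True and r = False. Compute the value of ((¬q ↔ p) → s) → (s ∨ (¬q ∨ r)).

¬q = ¬i = i
¬q ↔ p = i ↔ True = i
(¬q ↔ p) → s = i → i = True
¬q = ¬i = i
¬q ∨ r = i ∨ False = i
s ∨ (¬q ∨ r) = i ∨ i = i
((¬q ↔ p) → s) → (s ∨ (¬q ∨ r)) = True → i = i

i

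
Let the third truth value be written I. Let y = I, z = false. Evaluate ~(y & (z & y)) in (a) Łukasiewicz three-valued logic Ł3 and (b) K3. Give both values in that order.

true; true

In Łukasiewicz three-valued logic Ł3: z & y = false & I = false
y & (z & y) = I & false = false
~(y & (z & y)) = ~false = true
In K3: z & y = false & I = false
y & (z & y) = I & false = false
~(y & (z & y)) = ~false = true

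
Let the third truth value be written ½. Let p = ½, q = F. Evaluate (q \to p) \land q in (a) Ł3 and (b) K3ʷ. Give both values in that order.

F; ½

In Ł3: q \to p = F \to ½ = T  [min(1, 1−0+½)]
(q \to p) \land q = T \land F = F
In K3ʷ: q \to p = F \to ½ = ½
(q \to p) \land q = ½ \land F = ½
They differ because Ł3 and K3ʷ treat ½ differently under the binary connectives.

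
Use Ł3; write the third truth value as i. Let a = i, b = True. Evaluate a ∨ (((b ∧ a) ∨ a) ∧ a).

b ∧ a = True ∧ i = i
(b ∧ a) ∨ a = i ∨ i = i
((b ∧ a) ∨ a) ∧ a = i ∧ i = i
a ∨ (((b ∧ a) ∨ a) ∧ a) = i ∨ i = i

i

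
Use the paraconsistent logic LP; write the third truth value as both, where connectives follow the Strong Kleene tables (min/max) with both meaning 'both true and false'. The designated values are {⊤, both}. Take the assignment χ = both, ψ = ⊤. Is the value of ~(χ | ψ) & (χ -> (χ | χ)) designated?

χ | ψ = both | ⊤ = ⊤
~(χ | ψ) = ~⊤ = ⊥
χ | χ = both | both = both
χ -> (χ | χ) = both -> both = both
~(χ | ψ) & (χ -> (χ | χ)) = ⊥ & both = ⊥
⊥ ∉ {⊤, both}.

No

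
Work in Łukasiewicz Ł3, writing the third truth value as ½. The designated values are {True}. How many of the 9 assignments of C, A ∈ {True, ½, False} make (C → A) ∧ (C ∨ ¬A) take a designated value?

2

Designated under: (C=True, A=True); (C=False, A=False).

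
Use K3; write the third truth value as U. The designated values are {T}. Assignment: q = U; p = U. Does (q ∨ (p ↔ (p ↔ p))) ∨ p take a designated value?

No

p ↔ p = U ↔ U = U
p ↔ (p ↔ p) = U ↔ U = U
q ∨ (p ↔ (p ↔ p)) = U ∨ U = U
(q ∨ (p ↔ (p ↔ p))) ∨ p = U ∨ U = U
U ∉ {T}.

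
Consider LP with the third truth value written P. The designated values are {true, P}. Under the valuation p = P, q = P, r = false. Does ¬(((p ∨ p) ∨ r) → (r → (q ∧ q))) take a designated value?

No

p ∨ p = P ∨ P = P
(p ∨ p) ∨ r = P ∨ false = P
q ∧ q = P ∧ P = P
r → (q ∧ q) = false → P = true
((p ∨ p) ∨ r) → (r → (q ∧ q)) = P → true = true
¬(((p ∨ p) ∨ r) → (r → (q ∧ q))) = ¬true = false
false ∉ {true, P}.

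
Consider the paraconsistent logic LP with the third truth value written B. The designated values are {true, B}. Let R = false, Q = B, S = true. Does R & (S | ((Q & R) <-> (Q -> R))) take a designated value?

Q & R = B & false = false
Q -> R = B -> false = B  [~B | false]
(Q & R) <-> (Q -> R) = false <-> B = B
S | ((Q & R) <-> (Q -> R)) = true | B = true
R & (S | ((Q & R) <-> (Q -> R))) = false & true = false
false ∉ {true, B}.

No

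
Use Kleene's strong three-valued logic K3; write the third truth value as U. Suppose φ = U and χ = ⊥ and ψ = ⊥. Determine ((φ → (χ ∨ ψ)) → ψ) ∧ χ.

⊥

χ ∨ ψ = ⊥ ∨ ⊥ = ⊥
φ → (χ ∨ ψ) = U → ⊥ = U  [¬U ∨ ⊥]
(φ → (χ ∨ ψ)) → ψ = U → ⊥ = U
((φ → (χ ∨ ψ)) → ψ) ∧ χ = U ∧ ⊥ = ⊥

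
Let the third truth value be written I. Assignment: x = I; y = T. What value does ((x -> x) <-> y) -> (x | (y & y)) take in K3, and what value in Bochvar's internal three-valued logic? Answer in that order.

T; I

In K3: x -> x = I -> I = I  [~I | I]
(x -> x) <-> y = I <-> T = I
y & y = T & T = T
x | (y & y) = I | T = T
((x -> x) <-> y) -> (x | (y & y)) = I -> T = T
In Bochvar's internal three-valued logic: x -> x = I -> I = I  [any arg is the third value ⇒ result is the third value]
(x -> x) <-> y = I <-> T = I
y & y = T & T = T
x | (y & y) = I | T = I
((x -> x) <-> y) -> (x | (y & y)) = I -> I = I
They differ because K3 and Bochvar's internal three-valued logic treat I differently under the binary connectives.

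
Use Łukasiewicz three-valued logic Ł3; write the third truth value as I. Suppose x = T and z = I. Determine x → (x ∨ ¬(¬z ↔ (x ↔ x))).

T

¬z = ¬I = I
x ↔ x = T ↔ T = T
¬z ↔ (x ↔ x) = I ↔ T = I  [1 − |½−1|]
¬(¬z ↔ (x ↔ x)) = ¬I = I
x ∨ ¬(¬z ↔ (x ↔ x)) = T ∨ I = T
x → (x ∨ ¬(¬z ↔ (x ↔ x))) = T → T = T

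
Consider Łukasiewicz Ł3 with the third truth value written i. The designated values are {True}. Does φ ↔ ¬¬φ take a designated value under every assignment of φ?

Every assignment of φ over {True, i, False} gives a value in {True}.
In particular, with φ=i: φ ↔ ¬¬φ = True.

Yes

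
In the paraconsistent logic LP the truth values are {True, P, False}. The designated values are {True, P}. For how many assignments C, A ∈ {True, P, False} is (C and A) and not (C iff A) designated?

3

Designated under: (C=True, A=P); (C=P, A=True); (C=P, A=P).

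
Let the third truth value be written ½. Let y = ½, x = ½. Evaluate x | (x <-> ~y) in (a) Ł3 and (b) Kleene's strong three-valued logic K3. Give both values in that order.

In Ł3: ~y = ~½ = ½
x <-> ~y = ½ <-> ½ = T  [1 − |½−½|]
x | (x <-> ~y) = ½ | T = T
In Kleene's strong three-valued logic K3: ~y = ~½ = ½
x <-> ~y = ½ <-> ½ = ½
x | (x <-> ~y) = ½ | ½ = ½
They differ because Ł3 and Kleene's strong three-valued logic K3 treat ½ differently under implication.

T; ½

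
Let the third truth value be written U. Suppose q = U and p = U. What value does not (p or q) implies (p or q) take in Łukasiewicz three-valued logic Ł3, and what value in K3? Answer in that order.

T; U

In Łukasiewicz three-valued logic Ł3: p or q = U or U = U
not (p or q) = not U = U
p or q = U or U = U
not (p or q) implies (p or q) = U implies U = T
In K3: p or q = U or U = U
not (p or q) = not U = U
p or q = U or U = U
not (p or q) implies (p or q) = U implies U = U  [not U or U]
They differ because Łukasiewicz three-valued logic Ł3 and K3 treat U differently under implication.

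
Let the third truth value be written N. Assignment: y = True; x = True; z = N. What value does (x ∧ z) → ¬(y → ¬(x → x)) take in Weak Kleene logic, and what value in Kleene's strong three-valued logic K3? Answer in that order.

N; True

In Weak Kleene logic: x ∧ z = True ∧ N = N
x → x = True → True = True
¬(x → x) = ¬True = False
y → ¬(x → x) = True → False = False
¬(y → ¬(x → x)) = ¬False = True
(x ∧ z) → ¬(y → ¬(x → x)) = N → True = N
In Kleene's strong three-valued logic K3: x ∧ z = True ∧ N = N
x → x = True → True = True
¬(x → x) = ¬True = False
y → ¬(x → x) = True → False = False
¬(y → ¬(x → x)) = ¬False = True
(x ∧ z) → ¬(y → ¬(x → x)) = N → True = True
They differ because Weak Kleene logic and Kleene's strong three-valued logic K3 treat N differently under the binary connectives.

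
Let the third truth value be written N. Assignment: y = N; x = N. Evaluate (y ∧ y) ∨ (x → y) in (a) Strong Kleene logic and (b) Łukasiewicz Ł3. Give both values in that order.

N; ⊤

In Strong Kleene logic: y ∧ y = N ∧ N = N
x → y = N → N = N
(y ∧ y) ∨ (x → y) = N ∨ N = N
In Łukasiewicz Ł3: y ∧ y = N ∧ N = N
x → y = N → N = ⊤  [min(1, 1−½+½)]
(y ∧ y) ∨ (x → y) = N ∨ ⊤ = ⊤
They differ because Strong Kleene logic and Łukasiewicz Ł3 treat N differently under implication.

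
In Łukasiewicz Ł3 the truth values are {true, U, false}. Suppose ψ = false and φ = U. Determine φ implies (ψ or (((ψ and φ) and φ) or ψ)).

U

ψ and φ = false and U = false
(ψ and φ) and φ = false and U = false
((ψ and φ) and φ) or ψ = false or false = false
ψ or (((ψ and φ) and φ) or ψ) = false or false = false
φ implies (ψ or (((ψ and φ) and φ) or ψ)) = U implies false = U  [min(1, 1−½+0)]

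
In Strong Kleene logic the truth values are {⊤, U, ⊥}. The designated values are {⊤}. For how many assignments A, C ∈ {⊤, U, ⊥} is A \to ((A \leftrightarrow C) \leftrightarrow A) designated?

4

Designated under: (A=⊤, C=⊤); (A=⊥, C=⊤); (A=⊥, C=U); (A=⊥, C=⊥).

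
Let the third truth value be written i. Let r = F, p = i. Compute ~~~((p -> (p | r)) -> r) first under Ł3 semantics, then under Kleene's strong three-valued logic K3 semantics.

T; i

In Ł3: p | r = i | F = i
p -> (p | r) = i -> i = T  [min(1, 1−½+½)]
(p -> (p | r)) -> r = T -> F = F
~((p -> (p | r)) -> r) = ~F = T
~~((p -> (p | r)) -> r) = ~T = F
~~~((p -> (p | r)) -> r) = ~F = T
In Kleene's strong three-valued logic K3: p | r = i | F = i
p -> (p | r) = i -> i = i  [~i | i]
(p -> (p | r)) -> r = i -> F = i
~((p -> (p | r)) -> r) = ~i = i
~~((p -> (p | r)) -> r) = ~i = i
~~~((p -> (p | r)) -> r) = ~i = i
They differ because Ł3 and Kleene's strong three-valued logic K3 treat i differently under implication.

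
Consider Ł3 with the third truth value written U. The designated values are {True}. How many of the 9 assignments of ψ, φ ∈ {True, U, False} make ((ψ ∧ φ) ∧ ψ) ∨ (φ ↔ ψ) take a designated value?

Designated under: (ψ=True, φ=True); (ψ=U, φ=U); (ψ=False, φ=False).

3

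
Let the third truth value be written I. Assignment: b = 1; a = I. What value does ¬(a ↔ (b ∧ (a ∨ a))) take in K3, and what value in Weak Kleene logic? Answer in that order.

I; I

In K3: a ∨ a = I ∨ I = I
b ∧ (a ∨ a) = 1 ∧ I = I
a ↔ (b ∧ (a ∨ a)) = I ↔ I = I
¬(a ↔ (b ∧ (a ∨ a))) = ¬I = I
In Weak Kleene logic: a ∨ a = I ∨ I = I
b ∧ (a ∨ a) = 1 ∧ I = I
a ↔ (b ∧ (a ∨ a)) = I ↔ I = I
¬(a ↔ (b ∧ (a ∨ a))) = ¬I = I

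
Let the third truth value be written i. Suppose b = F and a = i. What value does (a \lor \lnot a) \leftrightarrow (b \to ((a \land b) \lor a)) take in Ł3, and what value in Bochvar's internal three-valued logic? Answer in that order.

i; i

In Ł3: \lnot a = \lnot i = i
a \lor \lnot a = i \lor i = i
a \land b = i \land F = F
(a \land b) \lor a = F \lor i = i
b \to ((a \land b) \lor a) = F \to i = T  [min(1, 1−0+½)]
(a \lor \lnot a) \leftrightarrow (b \to ((a \land b) \lor a)) = i \leftrightarrow T = i
In Bochvar's internal three-valued logic: \lnot a = \lnot i = i
a \lor \lnot a = i \lor i = i
a \land b = i \land F = i
(a \land b) \lor a = i \lor i = i
b \to ((a \land b) \lor a) = F \to i = i  [any arg is the third value ⇒ result is the third value]
(a \lor \lnot a) \leftrightarrow (b \to ((a \land b) \lor a)) = i \leftrightarrow i = i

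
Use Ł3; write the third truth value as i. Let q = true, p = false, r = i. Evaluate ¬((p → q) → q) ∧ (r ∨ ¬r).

p → q = false → true = true
(p → q) → q = true → true = true
¬((p → q) → q) = ¬true = false
¬r = ¬i = i
r ∨ ¬r = i ∨ i = i
¬((p → q) → q) ∧ (r ∨ ¬r) = false ∧ i = false

false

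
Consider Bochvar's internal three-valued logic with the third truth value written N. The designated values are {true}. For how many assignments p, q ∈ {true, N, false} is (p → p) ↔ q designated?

Designated under: (p=true, q=true); (p=false, q=true).

2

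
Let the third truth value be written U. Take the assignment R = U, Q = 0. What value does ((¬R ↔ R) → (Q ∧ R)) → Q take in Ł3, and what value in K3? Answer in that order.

1; U

In Ł3: ¬R = ¬U = U
¬R ↔ R = U ↔ U = 1  [1 − |½−½|]
Q ∧ R = 0 ∧ U = 0
(¬R ↔ R) → (Q ∧ R) = 1 → 0 = 0
((¬R ↔ R) → (Q ∧ R)) → Q = 0 → 0 = 1
In K3: ¬R = ¬U = U
¬R ↔ R = U ↔ U = U
Q ∧ R = 0 ∧ U = 0
(¬R ↔ R) → (Q ∧ R) = U → 0 = U  [¬U ∨ 0]
((¬R ↔ R) → (Q ∧ R)) → Q = U → 0 = U
They differ because Ł3 and K3 treat U differently under implication.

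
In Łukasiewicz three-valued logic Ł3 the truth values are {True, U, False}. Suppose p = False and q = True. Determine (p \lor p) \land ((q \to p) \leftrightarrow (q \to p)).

False

p \lor p = False \lor False = False
q \to p = True \to False = False
q \to p = True \to False = False
(q \to p) \leftrightarrow (q \to p) = False \leftrightarrow False = True
(p \lor p) \land ((q \to p) \leftrightarrow (q \to p)) = False \land True = False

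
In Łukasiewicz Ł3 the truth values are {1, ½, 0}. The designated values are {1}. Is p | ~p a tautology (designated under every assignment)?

No

Countermodel: p=½ gives ½, which is not designated.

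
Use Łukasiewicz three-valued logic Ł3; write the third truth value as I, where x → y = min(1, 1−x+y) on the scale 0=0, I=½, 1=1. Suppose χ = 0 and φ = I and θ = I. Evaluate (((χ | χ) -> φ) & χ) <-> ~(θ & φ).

χ | χ = 0 | 0 = 0
(χ | χ) -> φ = 0 -> I = 1  [min(1, 1−0+½)]
((χ | χ) -> φ) & χ = 1 & 0 = 0
θ & φ = I & I = I
~(θ & φ) = ~I = I
(((χ | χ) -> φ) & χ) <-> ~(θ & φ) = 0 <-> I = I

I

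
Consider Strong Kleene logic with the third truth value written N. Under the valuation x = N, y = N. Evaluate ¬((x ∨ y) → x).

x ∨ y = N ∨ N = N
(x ∨ y) → x = N → N = N  [¬N ∨ N]
¬((x ∨ y) → x) = ¬N = N

N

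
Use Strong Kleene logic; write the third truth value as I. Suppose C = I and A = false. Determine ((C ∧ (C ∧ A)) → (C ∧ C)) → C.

I

C ∧ A = I ∧ false = false
C ∧ (C ∧ A) = I ∧ false = false
C ∧ C = I ∧ I = I
(C ∧ (C ∧ A)) → (C ∧ C) = false → I = true  [¬false ∨ I]
((C ∧ (C ∧ A)) → (C ∧ C)) → C = true → I = I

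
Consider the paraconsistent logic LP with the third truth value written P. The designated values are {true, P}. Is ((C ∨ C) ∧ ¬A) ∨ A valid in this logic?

Countermodel: C=false, A=false gives false, which is not designated.

No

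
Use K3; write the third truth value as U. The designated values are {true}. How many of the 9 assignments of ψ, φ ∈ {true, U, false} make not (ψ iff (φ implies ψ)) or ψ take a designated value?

Designated under: (ψ=true, φ=true); (ψ=true, φ=U); (ψ=true, φ=false); (ψ=false, φ=false).

4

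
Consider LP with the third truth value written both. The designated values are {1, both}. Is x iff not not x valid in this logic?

Yes

Every assignment of x over {1, both, 0} gives a value in {1, both}.
In particular, with x=both: x iff not not x = both.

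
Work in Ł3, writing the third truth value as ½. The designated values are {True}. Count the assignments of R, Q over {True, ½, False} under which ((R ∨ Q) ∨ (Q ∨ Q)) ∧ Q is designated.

3

Designated under: (R=True, Q=True); (R=½, Q=True); (R=False, Q=True).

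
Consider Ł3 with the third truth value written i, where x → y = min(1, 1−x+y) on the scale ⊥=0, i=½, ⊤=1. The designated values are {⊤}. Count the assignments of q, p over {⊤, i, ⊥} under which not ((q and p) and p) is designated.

Of the 9 assignments, 5 give a value in {⊤}.

5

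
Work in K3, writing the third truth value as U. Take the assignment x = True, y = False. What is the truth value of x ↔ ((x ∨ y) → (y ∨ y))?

False

x ∨ y = True ∨ False = True
y ∨ y = False ∨ False = False
(x ∨ y) → (y ∨ y) = True → False = False
x ↔ ((x ∨ y) → (y ∨ y)) = True ↔ False = False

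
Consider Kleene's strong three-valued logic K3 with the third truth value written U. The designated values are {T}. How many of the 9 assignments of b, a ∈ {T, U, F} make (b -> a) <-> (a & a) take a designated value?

Designated under: (b=T, a=T); (b=T, a=F); (b=U, a=T); (b=F, a=T).

4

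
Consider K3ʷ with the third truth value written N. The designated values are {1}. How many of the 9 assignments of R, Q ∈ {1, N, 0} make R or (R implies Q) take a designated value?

4

Designated under: (R=1, Q=1); (R=1, Q=0); (R=0, Q=1); (R=0, Q=0).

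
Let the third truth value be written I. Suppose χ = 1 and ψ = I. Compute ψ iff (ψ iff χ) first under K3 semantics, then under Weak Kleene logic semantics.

In K3: ψ iff χ = I iff 1 = I
ψ iff (ψ iff χ) = I iff I = I
In Weak Kleene logic: ψ iff χ = I iff 1 = I
ψ iff (ψ iff χ) = I iff I = I

I; I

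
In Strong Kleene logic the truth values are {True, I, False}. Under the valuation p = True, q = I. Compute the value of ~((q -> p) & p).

False

q -> p = I -> True = True  [~I | True]
(q -> p) & p = True & True = True
~((q -> p) & p) = ~True = False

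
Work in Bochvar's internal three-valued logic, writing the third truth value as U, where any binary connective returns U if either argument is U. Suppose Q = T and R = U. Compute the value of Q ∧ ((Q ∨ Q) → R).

U

Q ∨ Q = T ∨ T = T
(Q ∨ Q) → R = T → U = U  [any arg is the third value ⇒ result is the third value]
Q ∧ ((Q ∨ Q) → R) = T ∧ U = U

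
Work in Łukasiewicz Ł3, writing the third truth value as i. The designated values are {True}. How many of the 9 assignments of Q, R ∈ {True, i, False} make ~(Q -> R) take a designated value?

1

Designated under: (Q=True, R=False).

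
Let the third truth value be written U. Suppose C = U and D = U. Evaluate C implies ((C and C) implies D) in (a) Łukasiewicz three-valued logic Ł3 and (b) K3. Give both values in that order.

T; U

In Łukasiewicz three-valued logic Ł3: C and C = U and U = U
(C and C) implies D = U implies U = T
C implies ((C and C) implies D) = U implies T = T
In K3: C and C = U and U = U
(C and C) implies D = U implies U = U  [not U or U]
C implies ((C and C) implies D) = U implies U = U
They differ because Łukasiewicz three-valued logic Ł3 and K3 treat U differently under implication.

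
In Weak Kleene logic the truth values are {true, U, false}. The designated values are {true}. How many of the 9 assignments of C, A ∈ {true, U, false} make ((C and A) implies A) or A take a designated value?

Designated under: (C=true, A=true); (C=true, A=false); (C=false, A=true); (C=false, A=false).

4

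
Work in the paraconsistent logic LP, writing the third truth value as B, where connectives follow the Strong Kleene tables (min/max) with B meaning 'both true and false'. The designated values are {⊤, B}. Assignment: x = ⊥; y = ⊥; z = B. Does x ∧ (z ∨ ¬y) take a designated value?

¬y = ¬⊥ = ⊤
z ∨ ¬y = B ∨ ⊤ = ⊤
x ∧ (z ∨ ¬y) = ⊥ ∧ ⊤ = ⊥
⊥ ∉ {⊤, B}.

No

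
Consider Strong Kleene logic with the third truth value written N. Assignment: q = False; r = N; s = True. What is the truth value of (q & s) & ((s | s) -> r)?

False

q & s = False & True = False
s | s = True | True = True
(s | s) -> r = True -> N = N
(q & s) & ((s | s) -> r) = False & N = False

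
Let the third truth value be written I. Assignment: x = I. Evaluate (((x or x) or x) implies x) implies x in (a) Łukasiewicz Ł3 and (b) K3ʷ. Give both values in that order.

I; I

In Łukasiewicz Ł3: x or x = I or I = I
(x or x) or x = I or I = I
((x or x) or x) implies x = I implies I = True  [min(1, 1−½+½)]
(((x or x) or x) implies x) implies x = True implies I = I
In K3ʷ: x or x = I or I = I
(x or x) or x = I or I = I
((x or x) or x) implies x = I implies I = I  [any arg is the third value ⇒ result is the third value]
(((x or x) or x) implies x) implies x = I implies I = I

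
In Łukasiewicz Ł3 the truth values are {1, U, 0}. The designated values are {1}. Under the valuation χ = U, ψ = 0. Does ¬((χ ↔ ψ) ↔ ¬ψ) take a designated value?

χ ↔ ψ = U ↔ 0 = U  [1 − |½−0|]
¬ψ = ¬0 = 1
(χ ↔ ψ) ↔ ¬ψ = U ↔ 1 = U
¬((χ ↔ ψ) ↔ ¬ψ) = ¬U = U
U ∉ {1}.

No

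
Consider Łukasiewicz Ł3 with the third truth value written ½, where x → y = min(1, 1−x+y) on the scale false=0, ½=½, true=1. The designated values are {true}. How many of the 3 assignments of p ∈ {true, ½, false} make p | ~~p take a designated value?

1

p=true: true ✓
p=½: ½ ·
p=false: false ·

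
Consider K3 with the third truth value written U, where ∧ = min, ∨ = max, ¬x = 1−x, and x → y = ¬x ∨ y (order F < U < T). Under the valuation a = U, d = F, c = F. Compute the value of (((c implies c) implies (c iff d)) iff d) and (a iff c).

F

c implies c = F implies F = T
c iff d = F iff F = T
(c implies c) implies (c iff d) = T implies T = T
((c implies c) implies (c iff d)) iff d = T iff F = F
a iff c = U iff F = U
(((c implies c) implies (c iff d)) iff d) and (a iff c) = F and U = F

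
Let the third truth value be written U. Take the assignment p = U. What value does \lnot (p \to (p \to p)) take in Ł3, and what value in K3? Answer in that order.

In Ł3: p \to p = U \to U = 1
p \to (p \to p) = U \to 1 = 1
\lnot (p \to (p \to p)) = \lnot 1 = 0
In K3: p \to p = U \to U = U  [\lnot U \lor U]
p \to (p \to p) = U \to U = U
\lnot (p \to (p \to p)) = \lnot U = U
They differ because Ł3 and K3 treat U differently under implication.

0; U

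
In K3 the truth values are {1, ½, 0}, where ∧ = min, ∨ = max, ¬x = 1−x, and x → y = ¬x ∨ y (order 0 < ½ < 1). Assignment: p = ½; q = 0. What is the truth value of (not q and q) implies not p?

1

not q = not 0 = 1
not q and q = 1 and 0 = 0
not p = not ½ = ½
(not q and q) implies not p = 0 implies ½ = 1  [not 0 or ½]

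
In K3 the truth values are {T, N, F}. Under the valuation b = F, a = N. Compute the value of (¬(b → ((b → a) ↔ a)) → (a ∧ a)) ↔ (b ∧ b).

b → a = F → N = T  [¬F ∨ N]
(b → a) ↔ a = T ↔ N = N
b → ((b → a) ↔ a) = F → N = T
¬(b → ((b → a) ↔ a)) = ¬T = F
a ∧ a = N ∧ N = N
¬(b → ((b → a) ↔ a)) → (a ∧ a) = F → N = T
b ∧ b = F ∧ F = F
(¬(b → ((b → a) ↔ a)) → (a ∧ a)) ↔ (b ∧ b) = T ↔ F = F

F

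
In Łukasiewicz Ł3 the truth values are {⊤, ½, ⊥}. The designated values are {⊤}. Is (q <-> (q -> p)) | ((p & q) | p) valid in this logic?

No

Countermodel: q=⊤, p=½ gives ½, which is not designated.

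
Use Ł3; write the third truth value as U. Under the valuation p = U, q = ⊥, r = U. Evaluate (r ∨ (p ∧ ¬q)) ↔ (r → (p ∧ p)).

¬q = ¬⊥ = ⊤
p ∧ ¬q = U ∧ ⊤ = U
r ∨ (p ∧ ¬q) = U ∨ U = U
p ∧ p = U ∧ U = U
r → (p ∧ p) = U → U = ⊤  [min(1, 1−½+½)]
(r ∨ (p ∧ ¬q)) ↔ (r → (p ∧ p)) = U ↔ ⊤ = U

U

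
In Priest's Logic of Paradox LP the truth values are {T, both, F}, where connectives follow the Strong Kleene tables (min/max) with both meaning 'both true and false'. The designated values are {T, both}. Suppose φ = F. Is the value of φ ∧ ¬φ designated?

No

¬φ = ¬F = T
φ ∧ ¬φ = F ∧ T = F
F ∉ {T, both}.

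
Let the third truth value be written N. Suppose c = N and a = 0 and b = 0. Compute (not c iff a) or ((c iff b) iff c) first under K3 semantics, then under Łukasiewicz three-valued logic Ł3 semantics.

N; 1

In K3: not c = not N = N
not c iff a = N iff 0 = N
c iff b = N iff 0 = N
(c iff b) iff c = N iff N = N
(not c iff a) or ((c iff b) iff c) = N or N = N
In Łukasiewicz three-valued logic Ł3: not c = not N = N
not c iff a = N iff 0 = N  [1 − |½−0|]
c iff b = N iff 0 = N
(c iff b) iff c = N iff N = 1
(not c iff a) or ((c iff b) iff c) = N or 1 = 1
They differ because K3 and Łukasiewicz three-valued logic Ł3 treat N differently under implication.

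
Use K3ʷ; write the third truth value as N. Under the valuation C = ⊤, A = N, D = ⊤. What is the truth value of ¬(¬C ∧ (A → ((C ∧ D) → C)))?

N

¬C = ¬⊤ = ⊥
C ∧ D = ⊤ ∧ ⊤ = ⊤
(C ∧ D) → C = ⊤ → ⊤ = ⊤
A → ((C ∧ D) → C) = N → ⊤ = N  [any arg is the third value ⇒ result is the third value]
¬C ∧ (A → ((C ∧ D) → C)) = ⊥ ∧ N = N
¬(¬C ∧ (A → ((C ∧ D) → C))) = ¬N = N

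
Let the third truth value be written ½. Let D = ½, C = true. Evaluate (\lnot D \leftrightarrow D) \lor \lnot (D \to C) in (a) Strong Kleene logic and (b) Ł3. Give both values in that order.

In Strong Kleene logic: \lnot D = \lnot ½ = ½
\lnot D \leftrightarrow D = ½ \leftrightarrow ½ = ½
D \to C = ½ \to true = true  [\lnot ½ \lor true]
\lnot (D \to C) = \lnot true = false
(\lnot D \leftrightarrow D) \lor \lnot (D \to C) = ½ \lor false = ½
In Ł3: \lnot D = \lnot ½ = ½
\lnot D \leftrightarrow D = ½ \leftrightarrow ½ = true  [1 − |½−½|]
D \to C = ½ \to true = true
\lnot (D \to C) = \lnot true = false
(\lnot D \leftrightarrow D) \lor \lnot (D \to C) = true \lor false = true
They differ because Strong Kleene logic and Ł3 treat ½ differently under implication.

½; true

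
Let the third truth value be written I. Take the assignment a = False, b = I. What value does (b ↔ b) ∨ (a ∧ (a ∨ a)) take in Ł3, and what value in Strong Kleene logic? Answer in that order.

In Ł3: b ↔ b = I ↔ I = True
a ∨ a = False ∨ False = False
a ∧ (a ∨ a) = False ∧ False = False
(b ↔ b) ∨ (a ∧ (a ∨ a)) = True ∨ False = True
In Strong Kleene logic: b ↔ b = I ↔ I = I
a ∨ a = False ∨ False = False
a ∧ (a ∨ a) = False ∧ False = False
(b ↔ b) ∨ (a ∧ (a ∨ a)) = I ∨ False = I
They differ because Ł3 and Strong Kleene logic treat I differently under implication.

True; I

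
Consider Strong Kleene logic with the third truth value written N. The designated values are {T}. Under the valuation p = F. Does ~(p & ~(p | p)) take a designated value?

Yes

p | p = F | F = F
~(p | p) = ~F = T
p & ~(p | p) = F & T = F
~(p & ~(p | p)) = ~F = T
T ∈ {T}.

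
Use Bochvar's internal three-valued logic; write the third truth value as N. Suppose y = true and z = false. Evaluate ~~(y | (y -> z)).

y -> z = true -> false = false
y | (y -> z) = true | false = true
~(y | (y -> z)) = ~true = false
~~(y | (y -> z)) = ~false = true

true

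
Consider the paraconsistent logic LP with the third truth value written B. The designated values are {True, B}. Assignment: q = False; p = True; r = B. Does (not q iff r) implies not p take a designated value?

Yes

not q = not False = True
not q iff r = True iff B = B
not p = not True = False
(not q iff r) implies not p = B implies False = B  [not B or False]
B ∈ {True, B}.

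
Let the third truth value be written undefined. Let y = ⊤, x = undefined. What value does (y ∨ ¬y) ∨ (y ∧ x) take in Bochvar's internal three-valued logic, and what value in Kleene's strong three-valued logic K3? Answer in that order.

undefined; ⊤

In Bochvar's internal three-valued logic: ¬y = ¬⊤ = ⊥
y ∨ ¬y = ⊤ ∨ ⊥ = ⊤
y ∧ x = ⊤ ∧ undefined = undefined
(y ∨ ¬y) ∨ (y ∧ x) = ⊤ ∨ undefined = undefined
In Kleene's strong three-valued logic K3: ¬y = ¬⊤ = ⊥
y ∨ ¬y = ⊤ ∨ ⊥ = ⊤
y ∧ x = ⊤ ∧ undefined = undefined
(y ∨ ¬y) ∨ (y ∧ x) = ⊤ ∨ undefined = ⊤
They differ because Bochvar's internal three-valued logic and Kleene's strong three-valued logic K3 treat undefined differently under the binary connectives.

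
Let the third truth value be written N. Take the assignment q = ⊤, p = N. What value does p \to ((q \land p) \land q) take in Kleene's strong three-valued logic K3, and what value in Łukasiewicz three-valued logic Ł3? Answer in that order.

N; ⊤

In Kleene's strong three-valued logic K3: q \land p = ⊤ \land N = N
(q \land p) \land q = N \land ⊤ = N
p \to ((q \land p) \land q) = N \to N = N  [\lnot N \lor N]
In Łukasiewicz three-valued logic Ł3: q \land p = ⊤ \land N = N
(q \land p) \land q = N \land ⊤ = N
p \to ((q \land p) \land q) = N \to N = ⊤
They differ because Kleene's strong three-valued logic K3 and Łukasiewicz three-valued logic Ł3 treat N differently under implication.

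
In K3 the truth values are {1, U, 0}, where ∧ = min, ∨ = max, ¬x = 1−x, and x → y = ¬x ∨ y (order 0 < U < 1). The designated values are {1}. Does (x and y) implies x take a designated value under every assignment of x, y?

Countermodel: x=U, y=1 gives U, which is not designated.

No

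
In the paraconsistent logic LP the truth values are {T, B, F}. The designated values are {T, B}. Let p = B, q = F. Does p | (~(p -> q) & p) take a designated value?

Yes

p -> q = B -> F = B  [~B | F]
~(p -> q) = ~B = B
~(p -> q) & p = B & B = B
p | (~(p -> q) & p) = B | B = B
B ∈ {T, B}.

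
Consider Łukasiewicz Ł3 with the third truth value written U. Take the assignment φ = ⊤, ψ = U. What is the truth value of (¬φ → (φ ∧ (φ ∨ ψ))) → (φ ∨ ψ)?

¬φ = ¬⊤ = ⊥
φ ∨ ψ = ⊤ ∨ U = ⊤
φ ∧ (φ ∨ ψ) = ⊤ ∧ ⊤ = ⊤
¬φ → (φ ∧ (φ ∨ ψ)) = ⊥ → ⊤ = ⊤
φ ∨ ψ = ⊤ ∨ U = ⊤
(¬φ → (φ ∧ (φ ∨ ψ))) → (φ ∨ ψ) = ⊤ → ⊤ = ⊤

⊤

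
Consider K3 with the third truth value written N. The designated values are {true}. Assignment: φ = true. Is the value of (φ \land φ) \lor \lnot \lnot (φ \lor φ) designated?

Yes

φ \land φ = true \land true = true
φ \lor φ = true \lor true = true
\lnot (φ \lor φ) = \lnot true = false
\lnot \lnot (φ \lor φ) = \lnot false = true
(φ \land φ) \lor \lnot \lnot (φ \lor φ) = true \lor true = true
true ∈ {true}.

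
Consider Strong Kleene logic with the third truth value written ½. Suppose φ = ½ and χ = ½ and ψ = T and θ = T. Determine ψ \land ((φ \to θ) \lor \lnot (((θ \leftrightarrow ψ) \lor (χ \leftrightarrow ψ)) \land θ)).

φ \to θ = ½ \to T = T  [\lnot ½ \lor T]
θ \leftrightarrow ψ = T \leftrightarrow T = T
χ \leftrightarrow ψ = ½ \leftrightarrow T = ½
(θ \leftrightarrow ψ) \lor (χ \leftrightarrow ψ) = T \lor ½ = T
((θ \leftrightarrow ψ) \lor (χ \leftrightarrow ψ)) \land θ = T \land T = T
\lnot (((θ \leftrightarrow ψ) \lor (χ \leftrightarrow ψ)) \land θ) = \lnot T = F
(φ \to θ) \lor \lnot (((θ \leftrightarrow ψ) \lor (χ \leftrightarrow ψ)) \land θ) = T \lor F = T
ψ \land ((φ \to θ) \lor \lnot (((θ \leftrightarrow ψ) \lor (χ \leftrightarrow ψ)) \land θ)) = T \land T = T

T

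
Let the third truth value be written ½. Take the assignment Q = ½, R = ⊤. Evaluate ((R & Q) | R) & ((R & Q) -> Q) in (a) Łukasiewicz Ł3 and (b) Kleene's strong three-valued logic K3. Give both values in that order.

⊤; ½

In Łukasiewicz Ł3: R & Q = ⊤ & ½ = ½
(R & Q) | R = ½ | ⊤ = ⊤
R & Q = ⊤ & ½ = ½
(R & Q) -> Q = ½ -> ½ = ⊤
((R & Q) | R) & ((R & Q) -> Q) = ⊤ & ⊤ = ⊤
In Kleene's strong three-valued logic K3: R & Q = ⊤ & ½ = ½
(R & Q) | R = ½ | ⊤ = ⊤
R & Q = ⊤ & ½ = ½
(R & Q) -> Q = ½ -> ½ = ½  [~½ | ½]
((R & Q) | R) & ((R & Q) -> Q) = ⊤ & ½ = ½
They differ because Łukasiewicz Ł3 and Kleene's strong three-valued logic K3 treat ½ differently under implication.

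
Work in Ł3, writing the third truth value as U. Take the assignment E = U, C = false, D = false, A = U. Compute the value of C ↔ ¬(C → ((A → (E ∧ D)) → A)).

true

E ∧ D = U ∧ false = false
A → (E ∧ D) = U → false = U
(A → (E ∧ D)) → A = U → U = true
C → ((A → (E ∧ D)) → A) = false → true = true
¬(C → ((A → (E ∧ D)) → A)) = ¬true = false
C ↔ ¬(C → ((A → (E ∧ D)) → A)) = false ↔ false = true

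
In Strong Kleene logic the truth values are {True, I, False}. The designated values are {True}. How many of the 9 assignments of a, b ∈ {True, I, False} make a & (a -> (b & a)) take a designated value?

Designated under: (a=True, b=True).

1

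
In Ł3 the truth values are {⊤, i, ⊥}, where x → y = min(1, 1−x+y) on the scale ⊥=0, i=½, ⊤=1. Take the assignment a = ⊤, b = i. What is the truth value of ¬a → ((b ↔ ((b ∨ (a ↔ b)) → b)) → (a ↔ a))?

¬a = ¬⊤ = ⊥
a ↔ b = ⊤ ↔ i = i
b ∨ (a ↔ b) = i ∨ i = i
(b ∨ (a ↔ b)) → b = i → i = ⊤
b ↔ ((b ∨ (a ↔ b)) → b) = i ↔ ⊤ = i
a ↔ a = ⊤ ↔ ⊤ = ⊤
(b ↔ ((b ∨ (a ↔ b)) → b)) → (a ↔ a) = i → ⊤ = ⊤
¬a → ((b ↔ ((b ∨ (a ↔ b)) → b)) → (a ↔ a)) = ⊥ → ⊤ = ⊤

⊤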